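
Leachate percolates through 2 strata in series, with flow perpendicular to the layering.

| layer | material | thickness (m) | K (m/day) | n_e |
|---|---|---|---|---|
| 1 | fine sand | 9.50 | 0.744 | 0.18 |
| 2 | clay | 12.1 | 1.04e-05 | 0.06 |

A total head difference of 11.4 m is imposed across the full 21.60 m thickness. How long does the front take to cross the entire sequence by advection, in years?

681

With flow normal to the layers, continuity requires the same specific discharge q through every layer.
Σ(b_i/K_i) = 9.50/0.744 + 12.1/1.04e-05 = 1.163e+06 d.
q = Δh / Σ(b_i/K_i) = 11.4 / 1.163e+06 = 9.798e-06 m/day.
In each layer the seepage velocity is v_i = q/n_i, so the layer transit time is t_i = b_i·n_i / q:
  layer 1 (fine sand): t_1 = 9.50 × 0.18 / 9.798e-06 = 1.745e+05 d
  layer 2 (clay): t_2 = 12.1 × 0.06 / 9.798e-06 = 74095 d
Total t = Σ t_i = 2.486e+05 days = 680.7 years.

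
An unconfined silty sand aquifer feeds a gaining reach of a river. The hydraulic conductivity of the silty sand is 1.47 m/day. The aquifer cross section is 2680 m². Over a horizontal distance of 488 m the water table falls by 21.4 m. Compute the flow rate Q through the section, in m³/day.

173

Hydraulic gradient i = Δh / L = 21.4 / 488 = 0.04385.
Darcy's law: Q = K · A · i = 1.470 × 2680 × 0.04385 = 172.8 m³/day.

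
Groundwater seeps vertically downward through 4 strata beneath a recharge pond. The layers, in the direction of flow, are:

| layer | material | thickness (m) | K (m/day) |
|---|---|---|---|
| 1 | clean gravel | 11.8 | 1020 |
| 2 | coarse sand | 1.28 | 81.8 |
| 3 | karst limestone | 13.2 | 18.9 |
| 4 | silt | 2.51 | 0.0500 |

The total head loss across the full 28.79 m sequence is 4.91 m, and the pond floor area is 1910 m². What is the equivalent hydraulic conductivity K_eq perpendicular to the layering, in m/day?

Flow is perpendicular to layering, so the layers act in series and the equivalent K is the thickness-weighted harmonic mean.
Total thickness L = 11.8 + 1.28 + 13.2 + 2.51 = 28.79 m.
Σ(b_i/K_i) = 11.8/1020 + 1.28/81.8 + 13.2/18.9 + 2.51/0.0500 = 50.93 d.
K_eq = L / Σ(b_i/K_i) = 28.79 / 50.93 = 0.5653 m/day.

0.565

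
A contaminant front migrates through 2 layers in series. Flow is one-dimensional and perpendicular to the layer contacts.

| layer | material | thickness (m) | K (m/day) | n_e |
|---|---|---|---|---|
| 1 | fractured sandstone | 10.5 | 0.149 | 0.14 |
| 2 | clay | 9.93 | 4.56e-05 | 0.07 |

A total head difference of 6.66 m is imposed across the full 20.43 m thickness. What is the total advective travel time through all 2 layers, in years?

With flow normal to the layers, continuity requires the same specific discharge q through every layer.
Σ(b_i/K_i) = 10.5/0.149 + 9.93/4.56e-05 = 2.178e+05 d.
q = Δh / Σ(b_i/K_i) = 6.66 / 2.178e+05 = 3.057e-05 m/day.
In each layer the seepage velocity is v_i = q/n_i, so the layer transit time is t_i = b_i·n_i / q:
  layer 1 (fractured sandstone): t_1 = 10.5 × 0.14 / 3.057e-05 = 48080 d
  layer 2 (clay): t_2 = 9.93 × 0.07 / 3.057e-05 = 22735 d
Total t = Σ t_i = 70816 days = 193.9 years.

194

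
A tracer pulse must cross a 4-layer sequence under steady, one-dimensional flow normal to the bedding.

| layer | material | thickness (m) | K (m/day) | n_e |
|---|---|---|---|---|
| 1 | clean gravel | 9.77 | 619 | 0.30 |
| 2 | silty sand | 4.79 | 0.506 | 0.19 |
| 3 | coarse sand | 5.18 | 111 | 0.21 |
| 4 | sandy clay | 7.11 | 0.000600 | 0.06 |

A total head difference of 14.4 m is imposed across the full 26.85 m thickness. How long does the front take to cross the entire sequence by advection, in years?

With flow normal to the layers, continuity requires the same specific discharge q through every layer.
Σ(b_i/K_i) = 9.77/619 + 4.79/0.506 + 5.18/111 + 7.11/0.000600 = 11860 d.
q = Δh / Σ(b_i/K_i) = 14.4 / 11860 = 0.001214 m/day.
In each layer the seepage velocity is v_i = q/n_i, so the layer transit time is t_i = b_i·n_i / q:
  layer 1 (clean gravel): t_1 = 9.77 × 0.30 / 0.001214 = 2414 d
  layer 2 (silty sand): t_2 = 4.79 × 0.19 / 0.001214 = 749.5 d
  layer 3 (coarse sand): t_3 = 5.18 × 0.21 / 0.001214 = 895.9 d
  layer 4 (sandy clay): t_4 = 7.11 × 0.06 / 0.001214 = 351.3 d
Total t = Σ t_i = 4411 days = 12.08 years.

12.1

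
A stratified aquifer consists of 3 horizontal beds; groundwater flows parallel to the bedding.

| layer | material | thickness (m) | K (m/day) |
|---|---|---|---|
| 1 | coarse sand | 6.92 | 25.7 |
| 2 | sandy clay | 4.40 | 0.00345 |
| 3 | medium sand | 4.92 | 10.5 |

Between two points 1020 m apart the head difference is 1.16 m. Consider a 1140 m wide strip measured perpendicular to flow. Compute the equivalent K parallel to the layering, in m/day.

Flow is parallel to layering, so each bed carries its own Darcy discharge and the transmissivities add.
Σ(K_i·b_i) = 25.7×6.92 + 0.00345×4.40 + 10.5×4.92 = 229.5 m²/day.
Total thickness b = 16.24 m, so K_eq = Σ(K_i·b_i)/b = 14.13 m/day.

14.1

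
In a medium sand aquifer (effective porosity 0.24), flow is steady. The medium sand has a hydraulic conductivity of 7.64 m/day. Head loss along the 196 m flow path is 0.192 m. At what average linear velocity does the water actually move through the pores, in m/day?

Hydraulic gradient i = Δh / L = 0.192 / 196 = 0.0009796.
Darcy flux q = K · i = 7.640 × 0.0009796 = 0.007484 m/day.
Seepage velocity v = q / n_e = 0.007484 / 0.24 = 0.03118 m/day.

0.0312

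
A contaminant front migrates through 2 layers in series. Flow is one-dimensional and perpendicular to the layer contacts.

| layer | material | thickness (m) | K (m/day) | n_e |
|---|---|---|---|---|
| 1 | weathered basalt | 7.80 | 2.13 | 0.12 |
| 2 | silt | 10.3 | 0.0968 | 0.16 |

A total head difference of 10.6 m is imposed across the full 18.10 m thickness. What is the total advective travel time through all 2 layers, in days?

With flow normal to the layers, continuity requires the same specific discharge q through every layer.
Σ(b_i/K_i) = 7.80/2.13 + 10.3/0.0968 = 110.1 d.
q = Δh / Σ(b_i/K_i) = 10.6 / 110.1 = 0.09631 m/day.
In each layer the seepage velocity is v_i = q/n_i, so the layer transit time is t_i = b_i·n_i / q:
  layer 1 (weathered basalt): t_1 = 7.80 × 0.12 / 0.09631 = 9.719 d
  layer 2 (silt): t_2 = 10.3 × 0.16 / 0.09631 = 17.11 d
Total t = Σ t_i = 26.83 days.

26.8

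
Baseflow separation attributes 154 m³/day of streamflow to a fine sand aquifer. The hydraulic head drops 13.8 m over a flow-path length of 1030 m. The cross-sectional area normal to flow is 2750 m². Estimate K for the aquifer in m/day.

Hydraulic gradient i = Δh / L = 13.8 / 1030 = 0.01340.
From Q = K·A·i, K = Q / (A·i) = 154 / (2750 × 0.01340) = 4.180 m/day.

4.18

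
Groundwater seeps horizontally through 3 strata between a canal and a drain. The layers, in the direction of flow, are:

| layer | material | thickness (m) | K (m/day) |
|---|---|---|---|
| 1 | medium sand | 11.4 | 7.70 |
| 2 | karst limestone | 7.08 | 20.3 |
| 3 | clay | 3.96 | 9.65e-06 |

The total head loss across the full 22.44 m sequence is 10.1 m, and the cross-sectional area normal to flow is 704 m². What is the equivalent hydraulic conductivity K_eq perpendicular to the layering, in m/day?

Flow is perpendicular to layering, so the layers act in series and the equivalent K is the thickness-weighted harmonic mean.
Total thickness L = 11.4 + 7.08 + 3.96 = 22.44 m.
Σ(b_i/K_i) = 11.4/7.70 + 7.08/20.3 + 3.96/9.65e-06 = 4.104e+05 d.
K_eq = L / Σ(b_i/K_i) = 22.44 / 4.104e+05 = 5.468e-05 m/day.

5.47e-05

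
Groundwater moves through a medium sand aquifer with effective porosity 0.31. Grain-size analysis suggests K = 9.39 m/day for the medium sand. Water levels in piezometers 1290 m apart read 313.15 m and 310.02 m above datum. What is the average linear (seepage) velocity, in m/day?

Hydraulic gradient i = (313.15 − 310.02) / 1290 = 3.13 / 1290 = 0.002426.
Darcy flux q = K · i = 9.390 × 0.002426 = 0.02278 m/day.
Seepage velocity v = q / n_e = 0.02278 / 0.31 = 0.07350 m/day.

0.0735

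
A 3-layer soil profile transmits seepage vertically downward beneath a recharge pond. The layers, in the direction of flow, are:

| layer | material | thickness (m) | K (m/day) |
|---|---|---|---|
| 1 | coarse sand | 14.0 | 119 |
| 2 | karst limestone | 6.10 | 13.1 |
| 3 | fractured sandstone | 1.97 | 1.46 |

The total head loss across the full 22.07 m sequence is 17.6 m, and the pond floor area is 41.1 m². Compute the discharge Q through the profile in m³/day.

Flow is perpendicular to layering, so the layers act in series and the equivalent K is the thickness-weighted harmonic mean.
Total thickness L = 14.0 + 6.10 + 1.97 = 22.07 m.
Σ(b_i/K_i) = 14.0/119 + 6.10/13.1 + 1.97/1.46 = 1.933 d.
K_eq = L / Σ(b_i/K_i) = 22.07 / 1.933 = 11.42 m/day.
Q = K_eq · A · (Δh/L) = 11.42 × 41.1 × (17.6/22.07) = 374.3 m³/day.

374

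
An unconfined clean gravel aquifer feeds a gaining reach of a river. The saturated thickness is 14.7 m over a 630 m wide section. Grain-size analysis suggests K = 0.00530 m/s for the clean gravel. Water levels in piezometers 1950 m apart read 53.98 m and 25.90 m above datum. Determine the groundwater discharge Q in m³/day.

61100

Convert K: 0.00530 m/s × 86400 = 457.9 m/day.
Cross-sectional area A = 630 × 14.7 = 9261 m².
Hydraulic gradient i = (53.98 − 25.90) / 1950 = 28.08 / 1950 = 0.01440.
Darcy's law: Q = K · A · i = 457.9 × 9261 × 0.01440 = 61067 m³/day.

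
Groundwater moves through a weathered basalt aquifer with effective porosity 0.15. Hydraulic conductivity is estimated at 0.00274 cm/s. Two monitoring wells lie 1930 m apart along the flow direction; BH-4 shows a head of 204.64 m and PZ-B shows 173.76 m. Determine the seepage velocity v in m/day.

Convert K: 0.00274 cm/s × 864 = 2.367 m/day.
Hydraulic gradient i = (204.64 − 173.76) / 1930 = 30.88 / 1930 = 0.01600.
Darcy flux q = K · i = 2.367 × 0.01600 = 0.03788 m/day.
Seepage velocity v = q / n_e = 0.03788 / 0.15 = 0.2525 m/day.

0.253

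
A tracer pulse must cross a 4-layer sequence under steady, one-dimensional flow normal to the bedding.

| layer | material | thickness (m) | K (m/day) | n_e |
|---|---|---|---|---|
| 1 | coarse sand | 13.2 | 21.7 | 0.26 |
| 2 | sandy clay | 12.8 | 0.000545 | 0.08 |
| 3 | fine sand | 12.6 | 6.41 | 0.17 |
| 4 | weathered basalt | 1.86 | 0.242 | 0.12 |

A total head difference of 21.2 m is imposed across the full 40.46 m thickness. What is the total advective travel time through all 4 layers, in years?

20.7

With flow normal to the layers, continuity requires the same specific discharge q through every layer.
Σ(b_i/K_i) = 13.2/21.7 + 12.8/0.000545 + 12.6/6.41 + 1.86/0.242 = 23496 d.
q = Δh / Σ(b_i/K_i) = 21.2 / 23496 = 0.0009023 m/day.
In each layer the seepage velocity is v_i = q/n_i, so the layer transit time is t_i = b_i·n_i / q:
  layer 1 (coarse sand): t_1 = 13.2 × 0.26 / 0.0009023 = 3804 d
  layer 2 (sandy clay): t_2 = 12.8 × 0.08 / 0.0009023 = 1135 d
  layer 3 (fine sand): t_3 = 12.6 × 0.17 / 0.0009023 = 2374 d
  layer 4 (weathered basalt): t_4 = 1.86 × 0.12 / 0.0009023 = 247.4 d
Total t = Σ t_i = 7560 days = 20.70 years.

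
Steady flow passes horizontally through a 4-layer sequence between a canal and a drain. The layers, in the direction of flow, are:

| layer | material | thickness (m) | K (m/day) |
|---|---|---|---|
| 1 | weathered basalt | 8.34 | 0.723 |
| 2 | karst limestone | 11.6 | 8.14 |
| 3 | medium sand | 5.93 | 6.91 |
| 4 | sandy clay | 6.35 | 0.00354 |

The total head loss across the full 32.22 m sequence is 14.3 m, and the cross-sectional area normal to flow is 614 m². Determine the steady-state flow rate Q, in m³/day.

Flow is perpendicular to layering, so the layers act in series and the equivalent K is the thickness-weighted harmonic mean.
Total thickness L = 8.34 + 11.6 + 5.93 + 6.35 = 32.22 m.
Σ(b_i/K_i) = 8.34/0.723 + 11.6/8.14 + 5.93/6.91 + 6.35/0.00354 = 1808 d.
K_eq = L / Σ(b_i/K_i) = 32.22 / 1808 = 0.01782 m/day.
Q = K_eq · A · (Δh/L) = 0.01782 × 614 × (14.3/32.22) = 4.857 m³/day.

4.86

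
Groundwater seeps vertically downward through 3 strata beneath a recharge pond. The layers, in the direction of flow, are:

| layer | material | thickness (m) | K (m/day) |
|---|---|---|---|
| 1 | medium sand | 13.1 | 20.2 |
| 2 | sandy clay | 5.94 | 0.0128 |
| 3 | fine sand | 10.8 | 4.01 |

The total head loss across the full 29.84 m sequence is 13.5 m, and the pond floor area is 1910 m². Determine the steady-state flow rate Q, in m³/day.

55.2

Flow is perpendicular to layering, so the layers act in series and the equivalent K is the thickness-weighted harmonic mean.
Total thickness L = 13.1 + 5.94 + 10.8 = 29.84 m.
Σ(b_i/K_i) = 13.1/20.2 + 5.94/0.0128 + 10.8/4.01 = 467.4 d.
K_eq = L / Σ(b_i/K_i) = 29.84 / 467.4 = 0.06384 m/day.
Q = K_eq · A · (Δh/L) = 0.06384 × 1910 × (13.5/29.84) = 55.17 m³/day.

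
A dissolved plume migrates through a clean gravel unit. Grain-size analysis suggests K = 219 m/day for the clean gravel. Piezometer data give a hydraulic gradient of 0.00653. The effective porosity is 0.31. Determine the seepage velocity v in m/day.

4.61

Hydraulic gradient i = 0.00653.
Darcy flux q = K · i = 219.0 × 0.006530 = 1.430 m/day.
Seepage velocity v = q / n_e = 1.430 / 0.31 = 4.613 m/day.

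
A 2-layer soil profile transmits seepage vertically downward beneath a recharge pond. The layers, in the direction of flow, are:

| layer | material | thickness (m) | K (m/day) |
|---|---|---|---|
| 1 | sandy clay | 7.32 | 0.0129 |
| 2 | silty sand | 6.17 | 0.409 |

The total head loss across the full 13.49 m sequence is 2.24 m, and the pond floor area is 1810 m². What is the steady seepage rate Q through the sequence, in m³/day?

Flow is perpendicular to layering, so the layers act in series and the equivalent K is the thickness-weighted harmonic mean.
Total thickness L = 7.32 + 6.17 = 13.49 m.
Σ(b_i/K_i) = 7.32/0.0129 + 6.17/0.409 = 582.5 d.
K_eq = L / Σ(b_i/K_i) = 13.49 / 582.5 = 0.02316 m/day.
Q = K_eq · A · (Δh/L) = 0.02316 × 1810 × (2.24/13.49) = 6.960 m³/day.

6.96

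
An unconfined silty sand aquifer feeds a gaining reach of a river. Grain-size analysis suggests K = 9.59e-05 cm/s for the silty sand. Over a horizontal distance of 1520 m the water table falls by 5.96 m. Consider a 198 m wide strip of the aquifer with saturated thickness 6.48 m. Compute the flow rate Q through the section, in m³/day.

0.417

Convert K: 9.59e-05 cm/s × 864 = 0.08286 m/day.
Cross-sectional area A = 198 × 6.48 = 1283 m².
Hydraulic gradient i = Δh / L = 5.96 / 1520 = 0.003921.
Darcy's law: Q = K · A · i = 0.08286 × 1283 × 0.003921 = 0.4168 m³/day.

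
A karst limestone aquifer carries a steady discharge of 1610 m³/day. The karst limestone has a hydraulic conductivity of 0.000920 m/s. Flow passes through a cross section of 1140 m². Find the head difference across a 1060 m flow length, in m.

18.8

Convert K: 0.000920 m/s × 86400 = 79.49 m/day.
From Q = K·A·i, i = Q / (K·A) = 1610 / (79.49 × 1140) = 0.01777.
Head loss Δh = i · L = 0.01777 × 1060 = 18.83 m.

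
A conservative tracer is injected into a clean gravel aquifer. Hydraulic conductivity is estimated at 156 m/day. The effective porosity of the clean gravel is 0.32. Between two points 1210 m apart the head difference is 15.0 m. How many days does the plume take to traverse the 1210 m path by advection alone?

Hydraulic gradient i = Δh / L = 15.0 / 1210 = 0.01240.
Darcy flux q = K · i = 156.0 × 0.01240 = 1.934 m/day.
Seepage velocity v = q / n_e = 1.934 / 0.32 = 6.043 m/day.
Travel time t = L / v = 1210 / 6.043 = 200.2 days.

200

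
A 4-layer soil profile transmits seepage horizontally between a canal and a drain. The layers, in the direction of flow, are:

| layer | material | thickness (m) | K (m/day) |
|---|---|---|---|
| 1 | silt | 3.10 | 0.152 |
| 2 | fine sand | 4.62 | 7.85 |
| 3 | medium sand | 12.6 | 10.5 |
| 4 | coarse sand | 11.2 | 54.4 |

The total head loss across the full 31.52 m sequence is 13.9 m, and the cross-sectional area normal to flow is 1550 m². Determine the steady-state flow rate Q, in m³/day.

962

Flow is perpendicular to layering, so the layers act in series and the equivalent K is the thickness-weighted harmonic mean.
Total thickness L = 3.10 + 4.62 + 12.6 + 11.2 = 31.52 m.
Σ(b_i/K_i) = 3.10/0.152 + 4.62/7.85 + 12.6/10.5 + 11.2/54.4 = 22.39 d.
K_eq = L / Σ(b_i/K_i) = 31.52 / 22.39 = 1.408 m/day.
Q = K_eq · A · (Δh/L) = 1.408 × 1550 × (13.9/31.52) = 962.3 m³/day.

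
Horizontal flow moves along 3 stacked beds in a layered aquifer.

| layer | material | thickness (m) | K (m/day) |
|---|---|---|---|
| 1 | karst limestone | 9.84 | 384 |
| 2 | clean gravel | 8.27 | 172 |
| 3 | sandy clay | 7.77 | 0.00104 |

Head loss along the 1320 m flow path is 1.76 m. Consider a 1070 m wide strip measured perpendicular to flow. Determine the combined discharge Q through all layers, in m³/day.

7420

Flow is parallel to layering, so each bed carries its own Darcy discharge and the transmissivities add.
Σ(K_i·b_i) = 384×9.84 + 172×8.27 + 0.00104×7.77 = 5201 m²/day.
Hydraulic gradient i = Δh / L = 1.76 / 1320 = 0.001333.
Q = Σ(K_i·b_i) · W · i = 5201 × 1070 × 0.001333 = 7420 m³/day.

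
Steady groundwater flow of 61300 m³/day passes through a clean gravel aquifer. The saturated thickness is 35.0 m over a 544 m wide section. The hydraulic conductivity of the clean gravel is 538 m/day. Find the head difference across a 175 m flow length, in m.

Cross-sectional area A = 544 × 35.0 = 19040 m².
From Q = K·A·i, i = Q / (K·A) = 61300 / (538.0 × 19040) = 0.005984.
Head loss Δh = i · L = 0.005984 × 175 = 1.047 m.

1.05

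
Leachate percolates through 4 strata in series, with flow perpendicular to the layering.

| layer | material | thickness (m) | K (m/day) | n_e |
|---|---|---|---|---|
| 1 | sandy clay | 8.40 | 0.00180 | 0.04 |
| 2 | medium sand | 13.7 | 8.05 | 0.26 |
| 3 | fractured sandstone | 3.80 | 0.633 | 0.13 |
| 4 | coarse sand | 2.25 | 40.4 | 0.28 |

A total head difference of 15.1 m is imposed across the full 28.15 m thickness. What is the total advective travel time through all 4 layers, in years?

4.26

With flow normal to the layers, continuity requires the same specific discharge q through every layer.
Σ(b_i/K_i) = 8.40/0.00180 + 13.7/8.05 + 3.80/0.633 + 2.25/40.4 = 4674 d.
q = Δh / Σ(b_i/K_i) = 15.1 / 4674 = 0.003230 m/day.
In each layer the seepage velocity is v_i = q/n_i, so the layer transit time is t_i = b_i·n_i / q:
  layer 1 (sandy clay): t_1 = 8.40 × 0.04 / 0.003230 = 104.0 d
  layer 2 (medium sand): t_2 = 13.7 × 0.26 / 0.003230 = 1103 d
  layer 3 (fractured sandstone): t_3 = 3.80 × 0.13 / 0.003230 = 152.9 d
  layer 4 (coarse sand): t_4 = 2.25 × 0.28 / 0.003230 = 195.0 d
Total t = Σ t_i = 1555 days = 4.256 years.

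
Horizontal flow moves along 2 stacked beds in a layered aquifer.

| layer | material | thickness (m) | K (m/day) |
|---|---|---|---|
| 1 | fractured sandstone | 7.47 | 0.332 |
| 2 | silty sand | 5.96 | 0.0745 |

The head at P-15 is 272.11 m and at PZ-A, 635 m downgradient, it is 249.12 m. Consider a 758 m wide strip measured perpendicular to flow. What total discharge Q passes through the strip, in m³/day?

Flow is parallel to layering, so each bed carries its own Darcy discharge and the transmissivities add.
Σ(K_i·b_i) = 0.332×7.47 + 0.0745×5.96 = 2.924 m²/day.
Hydraulic gradient i = (272.11 − 249.12) / 635 = 22.99 / 635 = 0.03620.
Q = Σ(K_i·b_i) · W · i = 2.924 × 758 × 0.03620 = 80.25 m³/day.

80.2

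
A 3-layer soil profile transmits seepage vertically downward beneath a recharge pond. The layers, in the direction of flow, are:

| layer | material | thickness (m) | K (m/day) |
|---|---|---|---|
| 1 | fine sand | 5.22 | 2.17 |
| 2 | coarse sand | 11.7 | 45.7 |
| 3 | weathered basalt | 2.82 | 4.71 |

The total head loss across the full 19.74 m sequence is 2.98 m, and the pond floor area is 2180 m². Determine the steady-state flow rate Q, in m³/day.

Flow is perpendicular to layering, so the layers act in series and the equivalent K is the thickness-weighted harmonic mean.
Total thickness L = 5.22 + 11.7 + 2.82 = 19.74 m.
Σ(b_i/K_i) = 5.22/2.17 + 11.7/45.7 + 2.82/4.71 = 3.260 d.
K_eq = L / Σ(b_i/K_i) = 19.74 / 3.260 = 6.055 m/day.
Q = K_eq · A · (Δh/L) = 6.055 × 2180 × (2.98/19.74) = 1993 m³/day.

1990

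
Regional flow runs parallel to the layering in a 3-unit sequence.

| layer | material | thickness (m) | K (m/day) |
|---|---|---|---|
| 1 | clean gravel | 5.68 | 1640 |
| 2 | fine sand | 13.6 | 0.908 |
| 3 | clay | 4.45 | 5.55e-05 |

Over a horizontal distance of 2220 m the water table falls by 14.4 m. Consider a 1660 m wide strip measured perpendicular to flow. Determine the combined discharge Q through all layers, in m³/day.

100000

Flow is parallel to layering, so each bed carries its own Darcy discharge and the transmissivities add.
Σ(K_i·b_i) = 1640×5.68 + 0.908×13.6 + 5.55e-05×4.45 = 9328 m²/day.
Hydraulic gradient i = Δh / L = 14.4 / 2220 = 0.006486.
Q = Σ(K_i·b_i) · W · i = 9328 × 1660 × 0.006486 = 1.004e+05 m³/day.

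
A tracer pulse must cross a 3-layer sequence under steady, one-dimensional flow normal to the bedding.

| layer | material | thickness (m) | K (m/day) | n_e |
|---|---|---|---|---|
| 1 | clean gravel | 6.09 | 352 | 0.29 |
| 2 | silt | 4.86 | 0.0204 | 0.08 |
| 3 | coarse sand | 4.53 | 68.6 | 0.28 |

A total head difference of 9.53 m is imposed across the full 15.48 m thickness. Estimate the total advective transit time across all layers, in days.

85.6

With flow normal to the layers, continuity requires the same specific discharge q through every layer.
Σ(b_i/K_i) = 6.09/352 + 4.86/0.0204 + 4.53/68.6 = 238.3 d.
q = Δh / Σ(b_i/K_i) = 9.53 / 238.3 = 0.03999 m/day.
In each layer the seepage velocity is v_i = q/n_i, so the layer transit time is t_i = b_i·n_i / q:
  layer 1 (clean gravel): t_1 = 6.09 × 0.29 / 0.03999 = 44.17 d
  layer 2 (silt): t_2 = 4.86 × 0.08 / 0.03999 = 9.723 d
  layer 3 (coarse sand): t_3 = 4.53 × 0.28 / 0.03999 = 31.72 d
Total t = Σ t_i = 85.61 days.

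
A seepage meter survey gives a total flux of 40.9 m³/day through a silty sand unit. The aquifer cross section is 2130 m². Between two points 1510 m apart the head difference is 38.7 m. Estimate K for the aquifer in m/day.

0.749

Hydraulic gradient i = Δh / L = 38.7 / 1510 = 0.02563.
From Q = K·A·i, K = Q / (A·i) = 40.9 / (2130 × 0.02563) = 0.7492 m/day.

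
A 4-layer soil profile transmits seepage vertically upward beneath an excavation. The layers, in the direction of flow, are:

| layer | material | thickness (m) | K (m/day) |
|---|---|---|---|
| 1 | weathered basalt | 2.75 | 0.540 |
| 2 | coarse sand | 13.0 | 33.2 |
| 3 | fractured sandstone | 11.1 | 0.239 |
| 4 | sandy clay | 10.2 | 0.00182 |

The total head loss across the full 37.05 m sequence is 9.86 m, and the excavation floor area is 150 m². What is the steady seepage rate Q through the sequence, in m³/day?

Flow is perpendicular to layering, so the layers act in series and the equivalent K is the thickness-weighted harmonic mean.
Total thickness L = 2.75 + 13.0 + 11.1 + 10.2 = 37.05 m.
Σ(b_i/K_i) = 2.75/0.540 + 13.0/33.2 + 11.1/0.239 + 10.2/0.00182 = 5656 d.
K_eq = L / Σ(b_i/K_i) = 37.05 / 5656 = 0.006550 m/day.
Q = K_eq · A · (Δh/L) = 0.006550 × 150 × (9.86/37.05) = 0.2615 m³/day.

0.261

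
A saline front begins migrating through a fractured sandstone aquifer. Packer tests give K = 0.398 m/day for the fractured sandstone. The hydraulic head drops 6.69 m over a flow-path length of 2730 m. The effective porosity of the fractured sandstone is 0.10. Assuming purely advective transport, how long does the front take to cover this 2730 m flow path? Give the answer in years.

766

Hydraulic gradient i = Δh / L = 6.69 / 2730 = 0.002451.
Darcy flux q = K · i = 0.3980 × 0.002451 = 0.0009753 m/day.
Seepage velocity v = q / n_e = 0.0009753 / 0.10 = 0.009753 m/day.
Travel time t = L / v = 2730 / 0.009753 = 2.799e+05 days = 766.3 years.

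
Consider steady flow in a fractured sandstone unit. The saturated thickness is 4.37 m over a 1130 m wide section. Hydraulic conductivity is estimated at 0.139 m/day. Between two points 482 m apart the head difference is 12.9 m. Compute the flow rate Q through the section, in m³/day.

Cross-sectional area A = 1130 × 4.37 = 4938 m².
Hydraulic gradient i = Δh / L = 12.9 / 482 = 0.02676.
Darcy's law: Q = K · A · i = 0.1390 × 4938 × 0.02676 = 18.37 m³/day.

18.4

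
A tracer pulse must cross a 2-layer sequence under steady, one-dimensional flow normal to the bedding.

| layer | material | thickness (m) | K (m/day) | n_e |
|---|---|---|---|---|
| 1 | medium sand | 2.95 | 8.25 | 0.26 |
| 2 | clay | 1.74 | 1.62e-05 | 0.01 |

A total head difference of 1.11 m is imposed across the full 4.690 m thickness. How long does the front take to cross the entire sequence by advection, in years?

208

With flow normal to the layers, continuity requires the same specific discharge q through every layer.
Σ(b_i/K_i) = 2.95/8.25 + 1.74/1.62e-05 = 1.074e+05 d.
q = Δh / Σ(b_i/K_i) = 1.11 / 1.074e+05 = 1.033e-05 m/day.
In each layer the seepage velocity is v_i = q/n_i, so the layer transit time is t_i = b_i·n_i / q:
  layer 1 (medium sand): t_1 = 2.95 × 0.26 / 1.033e-05 = 74218 d
  layer 2 (clay): t_2 = 1.74 × 0.01 / 1.033e-05 = 1684 d
Total t = Σ t_i = 75901 days = 207.8 years.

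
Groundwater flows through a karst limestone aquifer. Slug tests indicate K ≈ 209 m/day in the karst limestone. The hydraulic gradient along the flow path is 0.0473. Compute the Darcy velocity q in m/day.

9.89

Hydraulic gradient i = 0.0473.
Specific discharge q = K · i = 209.0 × 0.04730 = 9.886 m/day.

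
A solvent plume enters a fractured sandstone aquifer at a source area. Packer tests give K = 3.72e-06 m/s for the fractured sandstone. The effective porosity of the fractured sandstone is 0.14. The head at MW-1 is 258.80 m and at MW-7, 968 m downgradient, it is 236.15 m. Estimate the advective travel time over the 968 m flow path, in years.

49.3

Convert K: 3.72e-06 m/s × 86400 = 0.3214 m/day.
Hydraulic gradient i = (258.80 − 236.15) / 968 = 22.65 / 968 = 0.02340.
Darcy flux q = K · i = 0.3214 × 0.02340 = 0.007521 m/day.
Seepage velocity v = q / n_e = 0.007521 / 0.14 = 0.05372 m/day.
Travel time t = L / v = 968 / 0.05372 = 18020 days = 49.34 years.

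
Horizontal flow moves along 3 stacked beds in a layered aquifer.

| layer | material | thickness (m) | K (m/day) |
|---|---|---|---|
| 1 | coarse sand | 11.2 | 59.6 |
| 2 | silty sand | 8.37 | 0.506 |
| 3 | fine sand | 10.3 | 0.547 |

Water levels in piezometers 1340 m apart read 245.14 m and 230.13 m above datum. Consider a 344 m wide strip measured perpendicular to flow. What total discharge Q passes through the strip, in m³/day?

2610

Flow is parallel to layering, so each bed carries its own Darcy discharge and the transmissivities add.
Σ(K_i·b_i) = 59.6×11.2 + 0.506×8.37 + 0.547×10.3 = 677.4 m²/day.
Hydraulic gradient i = (245.14 − 230.13) / 1340 = 15.01 / 1340 = 0.01120.
Q = Σ(K_i·b_i) · W · i = 677.4 × 344 × 0.01120 = 2610 m³/day.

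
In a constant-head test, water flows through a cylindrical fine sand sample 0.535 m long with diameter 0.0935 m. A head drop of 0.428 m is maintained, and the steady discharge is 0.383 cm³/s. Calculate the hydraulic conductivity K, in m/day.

Cross-sectional area A = π·(d/2)² = π × (0.0935/2)² = 0.006866 m².
Convert discharge: 0.383 cm³/s = 3.830e-07 m³/s.
Darcy's law rearranged: K = Q·L / (A·Δh) = 3.830e-07 × 0.535 / (0.006866 × 0.428) = 6.973e-05 m/s = 6.024 m/day.

6.02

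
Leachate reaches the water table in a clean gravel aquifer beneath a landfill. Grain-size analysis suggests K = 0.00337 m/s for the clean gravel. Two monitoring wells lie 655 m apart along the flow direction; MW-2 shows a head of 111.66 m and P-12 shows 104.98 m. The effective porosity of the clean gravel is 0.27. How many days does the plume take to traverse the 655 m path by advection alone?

59.6

Convert K: 0.00337 m/s × 86400 = 291.2 m/day.
Hydraulic gradient i = (111.66 − 104.98) / 655 = 6.68 / 655 = 0.01020.
Darcy flux q = K · i = 291.2 × 0.01020 = 2.969 m/day.
Seepage velocity v = q / n_e = 2.969 / 0.27 = 11.00 m/day.
Travel time t = L / v = 655 / 11.00 = 59.56 days.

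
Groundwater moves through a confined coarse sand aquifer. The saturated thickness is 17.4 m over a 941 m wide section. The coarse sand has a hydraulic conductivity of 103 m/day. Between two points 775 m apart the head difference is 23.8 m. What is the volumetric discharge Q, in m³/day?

Cross-sectional area A = 941 × 17.4 = 16373 m².
Hydraulic gradient i = Δh / L = 23.8 / 775 = 0.03071.
Darcy's law: Q = K · A · i = 103.0 × 16373 × 0.03071 = 51791 m³/day.

51800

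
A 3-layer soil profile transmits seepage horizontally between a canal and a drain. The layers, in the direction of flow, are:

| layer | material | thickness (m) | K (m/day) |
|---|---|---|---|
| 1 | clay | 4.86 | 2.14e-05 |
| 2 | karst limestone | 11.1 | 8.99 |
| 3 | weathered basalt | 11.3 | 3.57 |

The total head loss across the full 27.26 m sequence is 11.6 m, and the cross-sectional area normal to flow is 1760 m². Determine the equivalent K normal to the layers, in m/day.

0.000120

Flow is perpendicular to layering, so the layers act in series and the equivalent K is the thickness-weighted harmonic mean.
Total thickness L = 4.86 + 11.1 + 11.3 = 27.26 m.
Σ(b_i/K_i) = 4.86/2.14e-05 + 11.1/8.99 + 11.3/3.57 = 2.271e+05 d.
K_eq = L / Σ(b_i/K_i) = 27.26 / 2.271e+05 = 0.0001200 m/day.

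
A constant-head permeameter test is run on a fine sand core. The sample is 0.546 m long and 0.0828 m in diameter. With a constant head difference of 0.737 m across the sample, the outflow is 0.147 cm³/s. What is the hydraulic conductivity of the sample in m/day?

Cross-sectional area A = π·(d/2)² = π × (0.0828/2)² = 0.005385 m².
Convert discharge: 0.147 cm³/s = 1.470e-07 m³/s.
Darcy's law rearranged: K = Q·L / (A·Δh) = 1.470e-07 × 0.546 / (0.005385 × 0.737) = 2.023e-05 m/s = 1.747 m/day.

1.75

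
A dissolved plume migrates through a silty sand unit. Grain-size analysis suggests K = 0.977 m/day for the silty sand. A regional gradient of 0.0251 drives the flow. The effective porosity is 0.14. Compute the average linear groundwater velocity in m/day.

Hydraulic gradient i = 0.0251.
Darcy flux q = K · i = 0.9770 × 0.02510 = 0.02452 m/day.
Seepage velocity v = q / n_e = 0.02452 / 0.14 = 0.1752 m/day.

0.175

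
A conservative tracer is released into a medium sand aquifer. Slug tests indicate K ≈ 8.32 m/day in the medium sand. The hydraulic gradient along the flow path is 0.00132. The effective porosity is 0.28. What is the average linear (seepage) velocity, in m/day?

Hydraulic gradient i = 0.00132.
Darcy flux q = K · i = 8.320 × 0.001320 = 0.01098 m/day.
Seepage velocity v = q / n_e = 0.01098 / 0.28 = 0.03922 m/day.

0.0392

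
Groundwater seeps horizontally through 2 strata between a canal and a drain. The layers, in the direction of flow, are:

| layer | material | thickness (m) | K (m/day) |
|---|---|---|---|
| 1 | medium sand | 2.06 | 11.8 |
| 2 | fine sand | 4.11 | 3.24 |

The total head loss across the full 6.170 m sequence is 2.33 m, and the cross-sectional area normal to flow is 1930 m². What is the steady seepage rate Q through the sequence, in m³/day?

Flow is perpendicular to layering, so the layers act in series and the equivalent K is the thickness-weighted harmonic mean.
Total thickness L = 2.06 + 4.11 = 6.170 m.
Σ(b_i/K_i) = 2.06/11.8 + 4.11/3.24 = 1.443 d.
K_eq = L / Σ(b_i/K_i) = 6.170 / 1.443 = 4.276 m/day.
Q = K_eq · A · (Δh/L) = 4.276 × 1930 × (2.33/6.170) = 3116 m³/day.

3120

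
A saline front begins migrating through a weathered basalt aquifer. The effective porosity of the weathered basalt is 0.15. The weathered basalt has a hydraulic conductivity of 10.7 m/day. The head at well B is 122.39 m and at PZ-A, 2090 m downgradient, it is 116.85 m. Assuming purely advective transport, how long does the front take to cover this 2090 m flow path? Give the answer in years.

30.3

Hydraulic gradient i = (122.39 − 116.85) / 2090 = 5.54 / 2090 = 0.002651.
Darcy flux q = K · i = 10.70 × 0.002651 = 0.02836 m/day.
Seepage velocity v = q / n_e = 0.02836 / 0.15 = 0.1891 m/day.
Travel time t = L / v = 2090 / 0.1891 = 11053 days = 30.26 years.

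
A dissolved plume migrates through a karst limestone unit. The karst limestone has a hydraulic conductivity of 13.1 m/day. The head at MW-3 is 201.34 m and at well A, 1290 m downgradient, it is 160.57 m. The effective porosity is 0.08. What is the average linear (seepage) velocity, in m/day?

Hydraulic gradient i = (201.34 − 160.57) / 1290 = 40.77 / 1290 = 0.03160.
Darcy flux q = K · i = 13.10 × 0.03160 = 0.4140 m/day.
Seepage velocity v = q / n_e = 0.4140 / 0.08 = 5.175 m/day.

5.18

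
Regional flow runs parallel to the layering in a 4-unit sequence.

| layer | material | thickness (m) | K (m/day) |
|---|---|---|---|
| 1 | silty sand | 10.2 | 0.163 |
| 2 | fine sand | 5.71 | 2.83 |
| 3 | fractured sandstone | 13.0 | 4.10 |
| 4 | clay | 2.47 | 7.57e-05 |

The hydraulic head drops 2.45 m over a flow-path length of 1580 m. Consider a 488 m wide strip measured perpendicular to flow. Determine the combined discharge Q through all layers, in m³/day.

Flow is parallel to layering, so each bed carries its own Darcy discharge and the transmissivities add.
Σ(K_i·b_i) = 0.163×10.2 + 2.83×5.71 + 4.10×13.0 + 7.57e-05×2.47 = 71.12 m²/day.
Hydraulic gradient i = Δh / L = 2.45 / 1580 = 0.001551.
Q = Σ(K_i·b_i) · W · i = 71.12 × 488 × 0.001551 = 53.82 m³/day.

53.8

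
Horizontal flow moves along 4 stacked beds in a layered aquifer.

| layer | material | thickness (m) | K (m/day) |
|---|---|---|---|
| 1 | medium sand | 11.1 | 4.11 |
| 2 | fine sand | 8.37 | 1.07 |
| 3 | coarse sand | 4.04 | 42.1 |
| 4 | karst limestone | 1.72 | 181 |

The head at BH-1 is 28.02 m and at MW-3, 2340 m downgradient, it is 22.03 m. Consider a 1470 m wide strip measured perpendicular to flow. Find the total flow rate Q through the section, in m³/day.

2020

Flow is parallel to layering, so each bed carries its own Darcy discharge and the transmissivities add.
Σ(K_i·b_i) = 4.11×11.1 + 1.07×8.37 + 42.1×4.04 + 181×1.72 = 536.0 m²/day.
Hydraulic gradient i = (28.02 − 22.03) / 2340 = 5.99 / 2340 = 0.002560.
Q = Σ(K_i·b_i) · W · i = 536.0 × 1470 × 0.002560 = 2017 m³/day.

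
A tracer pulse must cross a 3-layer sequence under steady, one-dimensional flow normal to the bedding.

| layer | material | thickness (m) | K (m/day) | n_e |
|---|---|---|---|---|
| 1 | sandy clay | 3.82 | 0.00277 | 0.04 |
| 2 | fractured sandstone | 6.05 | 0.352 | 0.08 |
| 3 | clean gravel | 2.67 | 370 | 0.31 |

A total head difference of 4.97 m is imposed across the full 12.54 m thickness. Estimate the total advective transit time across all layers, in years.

With flow normal to the layers, continuity requires the same specific discharge q through every layer.
Σ(b_i/K_i) = 3.82/0.00277 + 6.05/0.352 + 2.67/370 = 1396 d.
q = Δh / Σ(b_i/K_i) = 4.97 / 1396 = 0.003560 m/day.
In each layer the seepage velocity is v_i = q/n_i, so the layer transit time is t_i = b_i·n_i / q:
  layer 1 (sandy clay): t_1 = 3.82 × 0.04 / 0.003560 = 42.93 d
  layer 2 (fractured sandstone): t_2 = 6.05 × 0.08 / 0.003560 = 136.0 d
  layer 3 (clean gravel): t_3 = 2.67 × 0.31 / 0.003560 = 232.5 d
Total t = Σ t_i = 411.4 days = 1.126 years.

1.13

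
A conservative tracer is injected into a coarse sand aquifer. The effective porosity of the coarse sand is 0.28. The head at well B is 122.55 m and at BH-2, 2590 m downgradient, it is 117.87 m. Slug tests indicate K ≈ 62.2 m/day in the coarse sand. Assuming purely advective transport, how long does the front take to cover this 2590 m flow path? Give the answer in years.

17.7

Hydraulic gradient i = (122.55 − 117.87) / 2590 = 4.68 / 2590 = 0.001807.
Darcy flux q = K · i = 62.20 × 0.001807 = 0.1124 m/day.
Seepage velocity v = q / n_e = 0.1124 / 0.28 = 0.4014 m/day.
Travel time t = L / v = 2590 / 0.4014 = 6452 days = 17.67 years.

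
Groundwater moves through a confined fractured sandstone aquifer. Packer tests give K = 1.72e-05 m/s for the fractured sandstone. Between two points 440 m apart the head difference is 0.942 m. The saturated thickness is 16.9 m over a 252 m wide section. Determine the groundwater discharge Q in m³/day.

13.5

Convert K: 1.72e-05 m/s × 86400 = 1.486 m/day.
Cross-sectional area A = 252 × 16.9 = 4259 m².
Hydraulic gradient i = Δh / L = 0.942 / 440 = 0.002141.
Darcy's law: Q = K · A · i = 1.486 × 4259 × 0.002141 = 13.55 m³/day.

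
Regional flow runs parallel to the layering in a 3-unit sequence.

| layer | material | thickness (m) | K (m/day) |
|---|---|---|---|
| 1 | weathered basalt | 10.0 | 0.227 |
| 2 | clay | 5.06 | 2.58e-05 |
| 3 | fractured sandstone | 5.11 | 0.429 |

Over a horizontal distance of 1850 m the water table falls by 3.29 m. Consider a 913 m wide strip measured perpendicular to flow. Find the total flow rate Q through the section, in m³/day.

7.25

Flow is parallel to layering, so each bed carries its own Darcy discharge and the transmissivities add.
Σ(K_i·b_i) = 0.227×10.0 + 2.58e-05×5.06 + 0.429×5.11 = 4.462 m²/day.
Hydraulic gradient i = Δh / L = 3.29 / 1850 = 0.001778.
Q = Σ(K_i·b_i) · W · i = 4.462 × 913 × 0.001778 = 7.245 m³/day.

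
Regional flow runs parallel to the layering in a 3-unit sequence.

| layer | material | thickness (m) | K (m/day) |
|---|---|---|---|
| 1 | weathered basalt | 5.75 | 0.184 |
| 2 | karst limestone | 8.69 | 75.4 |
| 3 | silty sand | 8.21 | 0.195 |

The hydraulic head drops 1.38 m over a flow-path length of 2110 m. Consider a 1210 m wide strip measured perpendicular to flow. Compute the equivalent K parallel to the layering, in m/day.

29.0

Flow is parallel to layering, so each bed carries its own Darcy discharge and the transmissivities add.
Σ(K_i·b_i) = 0.184×5.75 + 75.4×8.69 + 0.195×8.21 = 657.9 m²/day.
Total thickness b = 22.65 m, so K_eq = Σ(K_i·b_i)/b = 29.05 m/day.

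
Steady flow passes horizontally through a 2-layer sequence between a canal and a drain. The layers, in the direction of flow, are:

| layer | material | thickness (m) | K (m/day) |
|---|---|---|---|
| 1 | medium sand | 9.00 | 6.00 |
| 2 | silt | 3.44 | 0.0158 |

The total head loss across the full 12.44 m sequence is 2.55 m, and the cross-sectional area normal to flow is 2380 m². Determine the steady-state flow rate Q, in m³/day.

Flow is perpendicular to layering, so the layers act in series and the equivalent K is the thickness-weighted harmonic mean.
Total thickness L = 9.00 + 3.44 = 12.44 m.
Σ(b_i/K_i) = 9.00/6.00 + 3.44/0.0158 = 219.2 d.
K_eq = L / Σ(b_i/K_i) = 12.44 / 219.2 = 0.05675 m/day.
Q = K_eq · A · (Δh/L) = 0.05675 × 2380 × (2.55/12.44) = 27.68 m³/day.

27.7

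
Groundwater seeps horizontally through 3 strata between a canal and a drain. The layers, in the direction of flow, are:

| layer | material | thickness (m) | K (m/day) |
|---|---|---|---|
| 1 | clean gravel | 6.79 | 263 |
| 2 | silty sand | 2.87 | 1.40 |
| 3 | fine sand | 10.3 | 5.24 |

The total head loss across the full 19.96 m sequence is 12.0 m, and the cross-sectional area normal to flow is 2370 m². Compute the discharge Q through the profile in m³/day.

Flow is perpendicular to layering, so the layers act in series and the equivalent K is the thickness-weighted harmonic mean.
Total thickness L = 6.79 + 2.87 + 10.3 = 19.96 m.
Σ(b_i/K_i) = 6.79/263 + 2.87/1.40 + 10.3/5.24 = 4.041 d.
K_eq = L / Σ(b_i/K_i) = 19.96 / 4.041 = 4.939 m/day.
Q = K_eq · A · (Δh/L) = 4.939 × 2370 × (12.0/19.96) = 7037 m³/day.

7040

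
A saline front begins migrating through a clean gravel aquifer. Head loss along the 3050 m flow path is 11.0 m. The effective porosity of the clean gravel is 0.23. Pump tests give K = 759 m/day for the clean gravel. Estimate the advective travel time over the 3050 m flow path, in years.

Hydraulic gradient i = Δh / L = 11.0 / 3050 = 0.003607.
Darcy flux q = K · i = 759.0 × 0.003607 = 2.737 m/day.
Seepage velocity v = q / n_e = 2.737 / 0.23 = 11.90 m/day.
Travel time t = L / v = 3050 / 11.90 = 256.3 days = 0.7016 years.

0.702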